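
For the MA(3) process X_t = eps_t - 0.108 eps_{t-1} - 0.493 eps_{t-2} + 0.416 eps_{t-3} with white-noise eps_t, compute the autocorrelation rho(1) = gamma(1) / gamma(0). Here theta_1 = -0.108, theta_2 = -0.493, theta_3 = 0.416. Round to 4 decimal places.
\rho(1) = -0.1820

For an MA(q) process with theta_0 = 1, the autocovariance is
  gamma(k) = sigma^2 * sum_{i=0..q-k} theta_i * theta_{i+k},
and rho(k) = gamma(k) / gamma(0). Sigma^2 cancels.
  numerator   = (1)*(-0.108) + (-0.108)*(-0.493) + (-0.493)*(0.416) = -0.259844.
  denominator = (1)^2 + (-0.108)^2 + (-0.493)^2 + (0.416)^2 = 1.427769.
  rho(1) = -0.259844 / 1.427769 = -0.1820.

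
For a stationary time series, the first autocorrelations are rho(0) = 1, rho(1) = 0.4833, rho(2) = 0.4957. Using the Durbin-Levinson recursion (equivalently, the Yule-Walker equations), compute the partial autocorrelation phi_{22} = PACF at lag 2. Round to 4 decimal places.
\phi_{22} = 0.3420

The PACF at lag k is phi_{kk}, the last component of the solution
to the Yule-Walker system G_k phi = r_k where
  (G_k)_{ij} = rho(|i - j|), (r_k)_i = rho(i), i,j = 1..k.
Equivalently, Durbin-Levinson gives phi_{kk} iteratively:
  phi_{11} = rho(1)
  phi_{kk} = [rho(k) - sum_{j=1..k-1} phi_{k-1,j} rho(k-j)]
            / [1 - sum_{j=1..k-1} phi_{k-1,j} rho(j)],
  phi_{k,j} = phi_{k-1,j} - phi_{kk} phi_{k-1,k-j},  j = 1..k-1.
Step k = 1:
  phi_11 = rho(1) = 0.4833.
Step k = 2:
  phi_22 = [rho(2) - phi_11 rho(1)] / [1 - phi_11 rho(1)] = [0.4957 - (0.4833)(0.4833)] / [1 - (0.4833)(0.4833)]
         = 0.26212111 / 0.76642111 = 0.342.
Therefore phi_{22} = 0.3420.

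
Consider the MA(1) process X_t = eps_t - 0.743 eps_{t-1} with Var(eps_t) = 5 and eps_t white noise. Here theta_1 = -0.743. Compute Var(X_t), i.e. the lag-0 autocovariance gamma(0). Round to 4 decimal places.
\gamma(0) = 7.7602

For an MA(q) process X_t = eps_t + sum_i theta_i eps_{t-i} with
Var(eps_t) = sigma^2, the variance is
  gamma(0) = sigma^2 * (1 + sum_i theta_i^2).
  sum_i theta_i^2 = (-0.743)^2 = 0.552049.
  gamma(0) = 5 * (1 + 0.552049) = 5 * 1.552049 = 7.760245, which rounds to 7.7602.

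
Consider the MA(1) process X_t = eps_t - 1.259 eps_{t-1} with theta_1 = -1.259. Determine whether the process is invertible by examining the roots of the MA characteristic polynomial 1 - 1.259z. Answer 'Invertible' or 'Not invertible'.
\text{Not invertible}

The MA(q) characteristic polynomial is P(z) = 1 - 1.259z.
Invertibility requires all roots to lie outside the unit circle, i.e. |z| > 1 for every root.
This is linear in z: 1 + (-1.259) z = 0  =>  z = -1/(-1.259) = 0.794281,  |z| = 0.794281.
Moduli of all roots: 0.7943.
All moduli strictly greater than 1? No.
Verdict: Not invertible.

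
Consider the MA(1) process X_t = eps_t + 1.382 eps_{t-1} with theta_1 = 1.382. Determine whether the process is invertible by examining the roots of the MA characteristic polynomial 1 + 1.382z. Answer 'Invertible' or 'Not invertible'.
\text{Not invertible}

The MA(q) characteristic polynomial is P(z) = 1 + 1.382z.
Invertibility requires all roots to lie outside the unit circle, i.e. |z| > 1 for every root.
This is linear in z: 1 + (1.382) z = 0  =>  z = -1/(1.382) = -0.723589,  |z| = 0.723589.
Moduli of all roots: 0.7236.
All moduli strictly greater than 1? No.
Verdict: Not invertible.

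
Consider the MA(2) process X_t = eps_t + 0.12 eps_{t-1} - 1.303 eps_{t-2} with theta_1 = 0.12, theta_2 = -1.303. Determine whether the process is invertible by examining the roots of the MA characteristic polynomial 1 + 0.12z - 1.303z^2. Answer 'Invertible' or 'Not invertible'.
\text{Not invertible}

The MA(q) characteristic polynomial is P(z) = 1 + 0.12z - 1.303z^2.
Invertibility requires all roots to lie outside the unit circle, i.e. |z| > 1 for every root.
Set 1 + (0.12) z + (-1.303) z^2 = 0, i.e. a z^2 + b z + c = 0 with a = -1.303, b = 0.12, c = 1.
Discriminant D = b^2 - 4ac = (0.12)^2 - 4*(-1.303)*1 = 0.0144 - (-5.212) = 5.2264.
D >= 0, so the roots are real: z = (-b +/- sqrt(D)) / (2a) = (-0.12 +/- 2.286132) / (-2.606).
  z_1 = (-0.12 + 2.286132) / (-2.606) = -0.8312,   |z_1| = 0.8312.
  z_2 = (-0.12 - 2.286132) / (-2.606) = 0.9233,   |z_2| = 0.9233.
Moduli of all roots: 0.8312, 0.9233.
All moduli strictly greater than 1? No.
Verdict: Not invertible.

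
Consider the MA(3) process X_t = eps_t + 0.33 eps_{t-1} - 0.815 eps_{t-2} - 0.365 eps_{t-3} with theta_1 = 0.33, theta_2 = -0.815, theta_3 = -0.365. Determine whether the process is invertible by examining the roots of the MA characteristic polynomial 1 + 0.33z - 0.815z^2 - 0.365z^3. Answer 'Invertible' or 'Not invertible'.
\text{Invertible}

The MA(q) characteristic polynomial is P(z) = 1 + 0.33z - 0.815z^2 - 0.365z^3.
Invertibility requires all roots to lie outside the unit circle, i.e. |z| > 1 for every root.
Degree 3: look for a simple real root z0 first, then factor out (1 - z/z0) and solve the remaining quadratic.
Testing z0 = -2: P(-2) = 1 + (0.33)(-2) + (-0.815)(-2)^2 + (-0.365)(-2)^3
  = 1 + (-0.66) + (-3.26) + (2.92) = 0.  So z_0 = -2 is a root, |z_0| = 2.
Divide out the factor (1 + 0.5 z) = (1 - z/z0) (since 1/z0 = -0.5):
  P(z) = (1 + 0.5 z)(1 + (-0.17) z + (-0.73) z^2)
  [check: z-coef -0.17 - (-0.5) = 0.33; z^2-coef -0.73 - (-0.5)(-0.17) = -0.815; z^3-coef -(-0.5)(-0.73) = -0.365.]
Remaining roots from the quadratic factor 1 + (-0.17) z + (-0.73) z^2:
  Set 1 + (-0.17) z + (-0.73) z^2 = 0, i.e. a z^2 + b z + c = 0 with a = -0.73, b = -0.17, c = 1.
  Discriminant D = b^2 - 4ac = (-0.17)^2 - 4*(-0.73)*1 = 0.0289 - (-2.92) = 2.9489.
  D >= 0, so the roots are real: z = (-b +/- sqrt(D)) / (2a) = (0.17 +/- 1.717236) / (-1.46).
    z_1 = (0.17 + 1.717236) / (-1.46) = -1.2926,   |z_1| = 1.2926.
    z_2 = (0.17 - 1.717236) / (-1.46) = 1.0598,   |z_2| = 1.0598.
Moduli of all roots: 2.0000, 1.2926, 1.0598.
All moduli strictly greater than 1? Yes.
Verdict: Invertible.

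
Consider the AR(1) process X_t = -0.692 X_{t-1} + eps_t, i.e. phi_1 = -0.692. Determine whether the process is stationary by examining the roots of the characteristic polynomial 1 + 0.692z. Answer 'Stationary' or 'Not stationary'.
\text{Stationary}

The AR(p) characteristic polynomial is P(z) = 1 + 0.692z.
Stationarity requires all roots to lie outside the unit circle, i.e. |z| > 1 for every root.
This is linear in z: 1 + (0.692) z = 0  =>  z = -1/(0.692) = -1.445087,  |z| = 1.445087.
Moduli of all roots: 1.4451.
All moduli strictly greater than 1? Yes.
Verdict: Stationary.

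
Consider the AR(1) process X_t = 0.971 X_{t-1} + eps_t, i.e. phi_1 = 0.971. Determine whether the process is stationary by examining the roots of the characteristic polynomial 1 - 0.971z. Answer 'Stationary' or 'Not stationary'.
\text{Stationary}

The AR(p) characteristic polynomial is P(z) = 1 - 0.971z.
Stationarity requires all roots to lie outside the unit circle, i.e. |z| > 1 for every root.
This is linear in z: 1 + (-0.971) z = 0  =>  z = -1/(-0.971) = 1.029866,  |z| = 1.029866.
Moduli of all roots: 1.0299.
All moduli strictly greater than 1? Yes.
Verdict: Stationary.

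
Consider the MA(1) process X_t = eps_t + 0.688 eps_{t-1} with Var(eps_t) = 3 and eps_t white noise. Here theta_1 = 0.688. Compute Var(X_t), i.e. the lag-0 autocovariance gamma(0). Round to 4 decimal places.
\gamma(0) = 4.4200

For an MA(q) process X_t = eps_t + sum_i theta_i eps_{t-i} with
Var(eps_t) = sigma^2, the variance is
  gamma(0) = sigma^2 * (1 + sum_i theta_i^2).
  sum_i theta_i^2 = (0.688)^2 = 0.473344.
  gamma(0) = 3 * (1 + 0.473344) = 3 * 1.473344 = 4.420032, which rounds to 4.4200.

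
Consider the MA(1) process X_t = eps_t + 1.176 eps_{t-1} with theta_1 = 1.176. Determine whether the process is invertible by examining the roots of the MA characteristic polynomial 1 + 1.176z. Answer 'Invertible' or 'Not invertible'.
\text{Not invertible}

The MA(q) characteristic polynomial is P(z) = 1 + 1.176z.
Invertibility requires all roots to lie outside the unit circle, i.e. |z| > 1 for every root.
This is linear in z: 1 + (1.176) z = 0  =>  z = -1/(1.176) = -0.85034,  |z| = 0.85034.
Moduli of all roots: 0.8503.
All moduli strictly greater than 1? No.
Verdict: Not invertible.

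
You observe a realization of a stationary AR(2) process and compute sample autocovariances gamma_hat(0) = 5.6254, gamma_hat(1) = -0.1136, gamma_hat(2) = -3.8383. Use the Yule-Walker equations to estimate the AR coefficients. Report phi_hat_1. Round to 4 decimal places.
\hat\phi_{1} = -0.0340

The Yule-Walker equations for an AR(p) process read, in matrix form,
  Gamma_p phi = r_p,   with   (Gamma_p)_{ij} = gamma(|i - j|),
                       (r_p)_i = gamma(i),   i,j = 1..p.
Substitute the sample gammas (Toeplitz matrix and right-hand side of size 2):
  Gamma_p = [[5.6254, -0.1136], [-0.1136, 5.6254]]
  r_p     = [-0.1136, -3.8383]
Written out:
  5.6254 phi_1 - 0.1136 phi_2 = -0.1136
  -0.1136 phi_1 + 5.6254 phi_2 = -3.8383
Solve by Cramer's rule:
  det = gamma(0)^2 - gamma(1)^2 = (5.6254)^2 - (-0.1136)^2 = 31.64512516 - 0.01290496 = 31.6322202
  phi_hat_1 = [gamma(1) gamma(0) - gamma(1) gamma(2)] / det = [(-0.1136)(5.6254) - (-0.1136)(-3.8383)] / 31.6322202 = -1.07507632 / 31.6322202 = -0.034
  phi_hat_2 = [gamma(0) gamma(2) - gamma(1)^2] / det = [(5.6254)(-3.8383) - (-0.1136)^2] / 31.6322202 = -21.60487778 / 31.6322202 = -0.683
So phi_hat = [-0.0340, -0.6830].
Therefore phi_hat_1 = -0.0340.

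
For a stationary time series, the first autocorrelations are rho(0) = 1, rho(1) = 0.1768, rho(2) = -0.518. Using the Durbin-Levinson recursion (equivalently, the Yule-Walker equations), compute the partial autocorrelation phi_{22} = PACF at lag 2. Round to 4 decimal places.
\phi_{22} = -0.5670

The PACF at lag k is phi_{kk}, the last component of the solution
to the Yule-Walker system G_k phi = r_k where
  (G_k)_{ij} = rho(|i - j|), (r_k)_i = rho(i), i,j = 1..k.
Equivalently, Durbin-Levinson gives phi_{kk} iteratively:
  phi_{11} = rho(1)
  phi_{kk} = [rho(k) - sum_{j=1..k-1} phi_{k-1,j} rho(k-j)]
            / [1 - sum_{j=1..k-1} phi_{k-1,j} rho(j)],
  phi_{k,j} = phi_{k-1,j} - phi_{kk} phi_{k-1,k-j},  j = 1..k-1.
Step k = 1:
  phi_11 = rho(1) = 0.1768.
Step k = 2:
  phi_22 = [rho(2) - phi_11 rho(1)] / [1 - phi_11 rho(1)] = [-0.518 - (0.1768)(0.1768)] / [1 - (0.1768)(0.1768)]
         = -0.54925824 / 0.96874176 = -0.567.
Therefore phi_{22} = -0.5670.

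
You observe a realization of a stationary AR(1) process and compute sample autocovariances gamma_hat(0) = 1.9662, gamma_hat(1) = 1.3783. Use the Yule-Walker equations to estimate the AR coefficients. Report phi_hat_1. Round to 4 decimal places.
\hat\phi_{1} = 0.7010

The Yule-Walker equations for an AR(p) process read, in matrix form,
  Gamma_p phi = r_p,   with   (Gamma_p)_{ij} = gamma(|i - j|),
                       (r_p)_i = gamma(i),   i,j = 1..p.
Substitute the sample gammas (Toeplitz matrix and right-hand side of size 1):
  Gamma_p = [[1.9662]]
  r_p     = [1.3783]
With p = 1 this is the single equation gamma(0) phi_1 = gamma(1):
  phi_hat_1 = gamma(1) / gamma(0) = 1.3783 / 1.9662 = 0.7010.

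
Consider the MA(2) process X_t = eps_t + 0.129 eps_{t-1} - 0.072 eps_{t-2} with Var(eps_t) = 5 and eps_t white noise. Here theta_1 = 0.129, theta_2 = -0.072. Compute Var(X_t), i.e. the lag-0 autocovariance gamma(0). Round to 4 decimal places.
\gamma(0) = 5.1091

For an MA(q) process X_t = eps_t + sum_i theta_i eps_{t-i} with
Var(eps_t) = sigma^2, the variance is
  gamma(0) = sigma^2 * (1 + sum_i theta_i^2).
  sum_i theta_i^2 = (0.129)^2 + (-0.072)^2 = 0.016641 + 0.005184 = 0.021825.
  gamma(0) = 5 * (1 + 0.021825) = 5 * 1.021825 = 5.109125, which rounds to 5.1091.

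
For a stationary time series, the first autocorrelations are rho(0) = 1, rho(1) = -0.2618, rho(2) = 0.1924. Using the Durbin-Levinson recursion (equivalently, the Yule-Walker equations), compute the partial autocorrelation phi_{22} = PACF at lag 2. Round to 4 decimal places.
\phi_{22} = 0.1330

The PACF at lag k is phi_{kk}, the last component of the solution
to the Yule-Walker system G_k phi = r_k where
  (G_k)_{ij} = rho(|i - j|), (r_k)_i = rho(i), i,j = 1..k.
Equivalently, Durbin-Levinson gives phi_{kk} iteratively:
  phi_{11} = rho(1)
  phi_{kk} = [rho(k) - sum_{j=1..k-1} phi_{k-1,j} rho(k-j)]
            / [1 - sum_{j=1..k-1} phi_{k-1,j} rho(j)],
  phi_{k,j} = phi_{k-1,j} - phi_{kk} phi_{k-1,k-j},  j = 1..k-1.
Step k = 1:
  phi_11 = rho(1) = -0.2618.
Step k = 2:
  phi_22 = [rho(2) - phi_11 rho(1)] / [1 - phi_11 rho(1)] = [0.1924 - (-0.2618)(-0.2618)] / [1 - (-0.2618)(-0.2618)]
         = 0.12386076 / 0.93146076 = 0.133.
Therefore phi_{22} = 0.1330.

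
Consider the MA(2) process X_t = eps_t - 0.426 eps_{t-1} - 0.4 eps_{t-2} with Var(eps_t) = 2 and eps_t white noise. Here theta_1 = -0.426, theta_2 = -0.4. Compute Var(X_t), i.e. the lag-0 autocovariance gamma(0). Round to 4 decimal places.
\gamma(0) = 2.6830

For an MA(q) process X_t = eps_t + sum_i theta_i eps_{t-i} with
Var(eps_t) = sigma^2, the variance is
  gamma(0) = sigma^2 * (1 + sum_i theta_i^2).
  sum_i theta_i^2 = (-0.426)^2 + (-0.4)^2 = 0.181476 + 0.16 = 0.341476.
  gamma(0) = 2 * (1 + 0.341476) = 2 * 1.341476 = 2.682952, which rounds to 2.6830.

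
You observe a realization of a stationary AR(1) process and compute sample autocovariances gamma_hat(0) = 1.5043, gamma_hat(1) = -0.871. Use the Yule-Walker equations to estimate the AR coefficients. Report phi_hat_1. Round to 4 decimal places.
\hat\phi_{1} = -0.5790

The Yule-Walker equations for an AR(p) process read, in matrix form,
  Gamma_p phi = r_p,   with   (Gamma_p)_{ij} = gamma(|i - j|),
                       (r_p)_i = gamma(i),   i,j = 1..p.
Substitute the sample gammas (Toeplitz matrix and right-hand side of size 1):
  Gamma_p = [[1.5043]]
  r_p     = [-0.871]
With p = 1 this is the single equation gamma(0) phi_1 = gamma(1):
  phi_hat_1 = gamma(1) / gamma(0) = -0.871 / 1.5043 = -0.5790.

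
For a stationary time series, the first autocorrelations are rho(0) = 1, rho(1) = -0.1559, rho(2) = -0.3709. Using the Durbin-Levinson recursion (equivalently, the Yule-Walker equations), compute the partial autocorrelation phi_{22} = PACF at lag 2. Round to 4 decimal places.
\phi_{22} = -0.4050

The PACF at lag k is phi_{kk}, the last component of the solution
to the Yule-Walker system G_k phi = r_k where
  (G_k)_{ij} = rho(|i - j|), (r_k)_i = rho(i), i,j = 1..k.
Equivalently, Durbin-Levinson gives phi_{kk} iteratively:
  phi_{11} = rho(1)
  phi_{kk} = [rho(k) - sum_{j=1..k-1} phi_{k-1,j} rho(k-j)]
            / [1 - sum_{j=1..k-1} phi_{k-1,j} rho(j)],
  phi_{k,j} = phi_{k-1,j} - phi_{kk} phi_{k-1,k-j},  j = 1..k-1.
Step k = 1:
  phi_11 = rho(1) = -0.1559.
Step k = 2:
  phi_22 = [rho(2) - phi_11 rho(1)] / [1 - phi_11 rho(1)] = [-0.3709 - (-0.1559)(-0.1559)] / [1 - (-0.1559)(-0.1559)]
         = -0.39520481 / 0.97569519 = -0.405.
Therefore phi_{22} = -0.4050.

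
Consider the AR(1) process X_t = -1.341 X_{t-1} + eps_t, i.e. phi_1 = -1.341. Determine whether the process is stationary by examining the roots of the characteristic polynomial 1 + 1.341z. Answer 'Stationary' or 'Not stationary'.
\text{Not stationary}

The AR(p) characteristic polynomial is P(z) = 1 + 1.341z.
Stationarity requires all roots to lie outside the unit circle, i.e. |z| > 1 for every root.
This is linear in z: 1 + (1.341) z = 0  =>  z = -1/(1.341) = -0.745712,  |z| = 0.745712.
Moduli of all roots: 0.7457.
All moduli strictly greater than 1? No.
Verdict: Not stationary.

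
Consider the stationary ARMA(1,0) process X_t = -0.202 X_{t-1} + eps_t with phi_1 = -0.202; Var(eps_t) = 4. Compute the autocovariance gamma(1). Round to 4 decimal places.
\gamma(1) = -0.8424

Multiply the model equation by X_{t-k} and take expectations. With theta_0 = psi_0 = 1 and psi_j the MA(infinity) weights, this gives
  gamma(k) - sum_i phi_i gamma(k-i) = c_k,
  c_k = sigma^2 * sum_{j=k..q} theta_j psi_{j-k}   (c_k = 0 for k > q),
using gamma(-m) = gamma(m).
Pure AR (q = 0): c_0 = sigma^2 = 4, c_k = 0 for k >= 1.
Equations for k = 0 and k = 1 (AR order 1):
  gamma(0) = phi_1 gamma(1) + c_0
  gamma(1) = phi_1 gamma(0) + c_1
Substituting the second into the first: gamma(0) (1 - phi_1^2) = c_0 + phi_1 c_1, so
  gamma(0) = c_0 / (1 - phi_1^2) = 4 / (1 - (-0.202)^2) = 4 / 0.959196 = 4.170159.
  gamma(1) = phi_1 gamma(0) = (-0.202)(4.170159) = -0.842372.
Therefore gamma(1) = -0.8424 (to 4 decimal places).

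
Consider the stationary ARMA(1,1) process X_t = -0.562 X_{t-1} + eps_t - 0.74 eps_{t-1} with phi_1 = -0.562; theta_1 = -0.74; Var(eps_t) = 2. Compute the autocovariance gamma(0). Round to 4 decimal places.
\gamma(0) = 6.9556

Multiply the model equation by X_{t-k} and take expectations. With theta_0 = psi_0 = 1 and psi_j the MA(infinity) weights, this gives
  gamma(k) - sum_i phi_i gamma(k-i) = c_k,
  c_k = sigma^2 * sum_{j=k..q} theta_j psi_{j-k}   (c_k = 0 for k > q),
using gamma(-m) = gamma(m).
psi-weights needed (psi_j = theta_j + sum_i phi_i psi_{j-i}):
  psi_1 = theta_1 + phi_1 = -0.74 + (-0.562) = -1.302
Right-hand sides:
  c_0 = sigma^2 (1 + theta_1 psi_1) = 2 * (1 + (-0.74)(-1.302)) = 2 * 1.96348 = 3.92696
  c_1 = sigma^2 theta_1 = 2 * (-0.74) = -1.48
  c_2 = 0
Equations for k = 0 and k = 1 (AR order 1):
  gamma(0) = phi_1 gamma(1) + c_0
  gamma(1) = phi_1 gamma(0) + c_1
Substituting the second into the first: gamma(0) (1 - phi_1^2) = c_0 + phi_1 c_1, so
  gamma(0) = (c_0 + phi_1 c_1) / (1 - phi_1^2) = (3.92696 + (-0.562)(-1.48)) / (1 - (-0.562)^2) = 4.75872 / 0.684156 = 6.955607.
Therefore gamma(0) = 6.9556 (to 4 decimal places).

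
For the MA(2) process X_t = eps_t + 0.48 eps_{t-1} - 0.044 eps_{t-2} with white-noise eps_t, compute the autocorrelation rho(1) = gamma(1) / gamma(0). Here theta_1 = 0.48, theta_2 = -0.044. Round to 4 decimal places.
\rho(1) = 0.3724

For an MA(q) process with theta_0 = 1, the autocovariance is
  gamma(k) = sigma^2 * sum_{i=0..q-k} theta_i * theta_{i+k},
and rho(k) = gamma(k) / gamma(0). Sigma^2 cancels.
  numerator   = (1)*(0.48) + (0.48)*(-0.044) = 0.45888.
  denominator = (1)^2 + (0.48)^2 + (-0.044)^2 = 1.232336.
  rho(1) = 0.45888 / 1.232336 = 0.3724.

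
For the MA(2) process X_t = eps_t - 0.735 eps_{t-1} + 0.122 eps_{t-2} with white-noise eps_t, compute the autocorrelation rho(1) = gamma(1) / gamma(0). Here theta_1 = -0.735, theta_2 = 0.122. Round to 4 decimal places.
\rho(1) = -0.5303

For an MA(q) process with theta_0 = 1, the autocovariance is
  gamma(k) = sigma^2 * sum_{i=0..q-k} theta_i * theta_{i+k},
and rho(k) = gamma(k) / gamma(0). Sigma^2 cancels.
  numerator   = (1)*(-0.735) + (-0.735)*(0.122) = -0.82467.
  denominator = (1)^2 + (-0.735)^2 + (0.122)^2 = 1.555109.
  rho(1) = -0.82467 / 1.555109 = -0.5303.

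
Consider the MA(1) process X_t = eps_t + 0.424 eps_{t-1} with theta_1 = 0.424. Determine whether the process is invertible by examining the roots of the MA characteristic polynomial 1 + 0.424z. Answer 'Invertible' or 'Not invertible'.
\text{Invertible}

The MA(q) characteristic polynomial is P(z) = 1 + 0.424z.
Invertibility requires all roots to lie outside the unit circle, i.e. |z| > 1 for every root.
This is linear in z: 1 + (0.424) z = 0  =>  z = -1/(0.424) = -2.358491,  |z| = 2.358491.
Moduli of all roots: 2.3585.
All moduli strictly greater than 1? Yes.
Verdict: Invertible.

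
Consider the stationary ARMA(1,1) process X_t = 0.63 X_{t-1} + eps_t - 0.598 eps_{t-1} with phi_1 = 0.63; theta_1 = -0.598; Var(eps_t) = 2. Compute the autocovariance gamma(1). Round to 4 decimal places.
\gamma(1) = 0.0661

Multiply the model equation by X_{t-k} and take expectations. With theta_0 = psi_0 = 1 and psi_j the MA(infinity) weights, this gives
  gamma(k) - sum_i phi_i gamma(k-i) = c_k,
  c_k = sigma^2 * sum_{j=k..q} theta_j psi_{j-k}   (c_k = 0 for k > q),
using gamma(-m) = gamma(m).
psi-weights needed (psi_j = theta_j + sum_i phi_i psi_{j-i}):
  psi_1 = theta_1 + phi_1 = -0.598 + (0.63) = 0.032
Right-hand sides:
  c_0 = sigma^2 (1 + theta_1 psi_1) = 2 * (1 + (-0.598)(0.032)) = 2 * 0.980864 = 1.961728
  c_1 = sigma^2 theta_1 = 2 * (-0.598) = -1.196
  c_2 = 0
Equations for k = 0 and k = 1 (AR order 1):
  gamma(0) = phi_1 gamma(1) + c_0
  gamma(1) = phi_1 gamma(0) + c_1
Substituting the second into the first: gamma(0) (1 - phi_1^2) = c_0 + phi_1 c_1, so
  gamma(0) = (c_0 + phi_1 c_1) / (1 - phi_1^2) = (1.961728 + (0.63)(-1.196)) / (1 - (0.63)^2) = 1.208248 / 0.6031 = 2.003396.
  gamma(1) = phi_1 gamma(0) + c_1 = (0.63)(2.003396) + (-1.196) = 0.066139.
Therefore gamma(1) = 0.0661 (to 4 decimal places).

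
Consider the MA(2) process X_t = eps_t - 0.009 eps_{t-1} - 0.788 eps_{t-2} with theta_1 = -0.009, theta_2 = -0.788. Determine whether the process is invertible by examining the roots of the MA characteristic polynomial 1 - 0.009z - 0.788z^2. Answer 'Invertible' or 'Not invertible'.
\text{Invertible}

The MA(q) characteristic polynomial is P(z) = 1 - 0.009z - 0.788z^2.
Invertibility requires all roots to lie outside the unit circle, i.e. |z| > 1 for every root.
Set 1 + (-0.009) z + (-0.788) z^2 = 0, i.e. a z^2 + b z + c = 0 with a = -0.788, b = -0.009, c = 1.
Discriminant D = b^2 - 4ac = (-0.009)^2 - 4*(-0.788)*1 = 0.000081 - (-3.152) = 3.152081.
D >= 0, so the roots are real: z = (-b +/- sqrt(D)) / (2a) = (0.009 +/- 1.77541) / (-1.576).
  z_1 = (0.009 + 1.77541) / (-1.576) = -1.1322,   |z_1| = 1.1322.
  z_2 = (0.009 - 1.77541) / (-1.576) = 1.1208,   |z_2| = 1.1208.
Moduli of all roots: 1.1322, 1.1208.
All moduli strictly greater than 1? Yes.
Verdict: Invertible.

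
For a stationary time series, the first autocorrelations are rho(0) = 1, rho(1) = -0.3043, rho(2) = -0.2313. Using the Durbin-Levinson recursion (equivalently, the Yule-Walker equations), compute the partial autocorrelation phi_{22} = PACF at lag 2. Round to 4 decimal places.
\phi_{22} = -0.3570

The PACF at lag k is phi_{kk}, the last component of the solution
to the Yule-Walker system G_k phi = r_k where
  (G_k)_{ij} = rho(|i - j|), (r_k)_i = rho(i), i,j = 1..k.
Equivalently, Durbin-Levinson gives phi_{kk} iteratively:
  phi_{11} = rho(1)
  phi_{kk} = [rho(k) - sum_{j=1..k-1} phi_{k-1,j} rho(k-j)]
            / [1 - sum_{j=1..k-1} phi_{k-1,j} rho(j)],
  phi_{k,j} = phi_{k-1,j} - phi_{kk} phi_{k-1,k-j},  j = 1..k-1.
Step k = 1:
  phi_11 = rho(1) = -0.3043.
Step k = 2:
  phi_22 = [rho(2) - phi_11 rho(1)] / [1 - phi_11 rho(1)] = [-0.2313 - (-0.3043)(-0.3043)] / [1 - (-0.3043)(-0.3043)]
         = -0.32389849 / 0.90740151 = -0.357.
Therefore phi_{22} = -0.3570.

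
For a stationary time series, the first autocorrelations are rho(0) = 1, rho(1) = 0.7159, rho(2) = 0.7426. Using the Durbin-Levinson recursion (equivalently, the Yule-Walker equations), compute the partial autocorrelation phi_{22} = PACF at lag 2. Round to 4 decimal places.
\phi_{22} = 0.4720

The PACF at lag k is phi_{kk}, the last component of the solution
to the Yule-Walker system G_k phi = r_k where
  (G_k)_{ij} = rho(|i - j|), (r_k)_i = rho(i), i,j = 1..k.
Equivalently, Durbin-Levinson gives phi_{kk} iteratively:
  phi_{11} = rho(1)
  phi_{kk} = [rho(k) - sum_{j=1..k-1} phi_{k-1,j} rho(k-j)]
            / [1 - sum_{j=1..k-1} phi_{k-1,j} rho(j)],
  phi_{k,j} = phi_{k-1,j} - phi_{kk} phi_{k-1,k-j},  j = 1..k-1.
Step k = 1:
  phi_11 = rho(1) = 0.7159.
Step k = 2:
  phi_22 = [rho(2) - phi_11 rho(1)] / [1 - phi_11 rho(1)] = [0.7426 - (0.7159)(0.7159)] / [1 - (0.7159)(0.7159)]
         = 0.23008719 / 0.48748719 = 0.472.
Therefore phi_{22} = 0.4720.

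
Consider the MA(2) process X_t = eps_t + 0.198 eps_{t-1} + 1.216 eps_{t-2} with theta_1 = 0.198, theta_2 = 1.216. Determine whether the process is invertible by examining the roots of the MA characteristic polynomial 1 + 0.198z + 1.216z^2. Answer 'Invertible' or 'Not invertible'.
\text{Not invertible}

The MA(q) characteristic polynomial is P(z) = 1 + 0.198z + 1.216z^2.
Invertibility requires all roots to lie outside the unit circle, i.e. |z| > 1 for every root.
Set 1 + (0.198) z + (1.216) z^2 = 0, i.e. a z^2 + b z + c = 0 with a = 1.216, b = 0.198, c = 1.
Discriminant D = b^2 - 4ac = (0.198)^2 - 4*(1.216)*1 = 0.039204 - (4.864) = -4.824796.
D < 0, so the roots are the complex-conjugate pair z = (-b +/- i sqrt(-D)) / (2a) = -0.0814 +/- 0.9032i.
For a conjugate pair |z|^2 = z * conj(z) = (product of roots) = c/a = 1/(1.216) = 0.822368, so |z| = sqrt(0.822368) = 0.9068 for both roots.
Moduli of all roots: 0.9068, 0.9068.
All moduli strictly greater than 1? No.
Verdict: Not invertible.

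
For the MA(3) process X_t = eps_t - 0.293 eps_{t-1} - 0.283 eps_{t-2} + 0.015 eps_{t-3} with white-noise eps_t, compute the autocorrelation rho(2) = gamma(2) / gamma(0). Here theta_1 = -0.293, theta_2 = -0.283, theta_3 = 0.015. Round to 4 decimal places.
\rho(2) = -0.2464

For an MA(q) process with theta_0 = 1, the autocovariance is
  gamma(k) = sigma^2 * sum_{i=0..q-k} theta_i * theta_{i+k},
and rho(k) = gamma(k) / gamma(0). Sigma^2 cancels.
  numerator   = (1)*(-0.283) + (-0.293)*(0.015) = -0.287395.
  denominator = (1)^2 + (-0.293)^2 + (-0.283)^2 + (0.015)^2 = 1.166163.
  rho(2) = -0.287395 / 1.166163 = -0.2464.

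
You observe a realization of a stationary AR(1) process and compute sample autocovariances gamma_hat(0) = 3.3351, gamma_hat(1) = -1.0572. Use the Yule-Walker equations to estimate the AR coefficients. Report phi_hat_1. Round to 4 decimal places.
\hat\phi_{1} = -0.3170

The Yule-Walker equations for an AR(p) process read, in matrix form,
  Gamma_p phi = r_p,   with   (Gamma_p)_{ij} = gamma(|i - j|),
                       (r_p)_i = gamma(i),   i,j = 1..p.
Substitute the sample gammas (Toeplitz matrix and right-hand side of size 1):
  Gamma_p = [[3.3351]]
  r_p     = [-1.0572]
With p = 1 this is the single equation gamma(0) phi_1 = gamma(1):
  phi_hat_1 = gamma(1) / gamma(0) = -1.0572 / 3.3351 = -0.3170.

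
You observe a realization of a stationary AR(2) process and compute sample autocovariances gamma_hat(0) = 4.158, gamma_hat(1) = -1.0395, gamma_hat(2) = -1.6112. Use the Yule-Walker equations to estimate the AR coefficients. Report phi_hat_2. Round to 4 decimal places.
\hat\phi_{2} = -0.4800

The Yule-Walker equations for an AR(p) process read, in matrix form,
  Gamma_p phi = r_p,   with   (Gamma_p)_{ij} = gamma(|i - j|),
                       (r_p)_i = gamma(i),   i,j = 1..p.
Substitute the sample gammas (Toeplitz matrix and right-hand side of size 2):
  Gamma_p = [[4.158, -1.0395], [-1.0395, 4.158]]
  r_p     = [-1.0395, -1.6112]
Written out:
  4.158 phi_1 - 1.0395 phi_2 = -1.0395
  -1.0395 phi_1 + 4.158 phi_2 = -1.6112
Solve by Cramer's rule:
  det = gamma(0)^2 - gamma(1)^2 = (4.158)^2 - (-1.0395)^2 = 17.288964 - 1.08056025 = 16.20840375
  phi_hat_1 = [gamma(1) gamma(0) - gamma(1) gamma(2)] / det = [(-1.0395)(4.158) - (-1.0395)(-1.6112)] / 16.20840375 = -5.9970834 / 16.20840375 = -0.37
  phi_hat_2 = [gamma(0) gamma(2) - gamma(1)^2] / det = [(4.158)(-1.6112) - (-1.0395)^2] / 16.20840375 = -7.77992985 / 16.20840375 = -0.48
So phi_hat = [-0.3700, -0.4800].
Therefore phi_hat_2 = -0.4800.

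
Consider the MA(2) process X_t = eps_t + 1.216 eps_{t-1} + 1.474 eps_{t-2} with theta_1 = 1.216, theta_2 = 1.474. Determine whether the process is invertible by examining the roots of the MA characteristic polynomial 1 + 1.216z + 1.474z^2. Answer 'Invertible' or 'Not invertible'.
\text{Not invertible}

The MA(q) characteristic polynomial is P(z) = 1 + 1.216z + 1.474z^2.
Invertibility requires all roots to lie outside the unit circle, i.e. |z| > 1 for every root.
Set 1 + (1.216) z + (1.474) z^2 = 0, i.e. a z^2 + b z + c = 0 with a = 1.474, b = 1.216, c = 1.
Discriminant D = b^2 - 4ac = (1.216)^2 - 4*(1.474)*1 = 1.478656 - (5.896) = -4.417344.
D < 0, so the roots are the complex-conjugate pair z = (-b +/- i sqrt(-D)) / (2a) = -0.4125 +/- 0.7129i.
For a conjugate pair |z|^2 = z * conj(z) = (product of roots) = c/a = 1/(1.474) = 0.678426, so |z| = sqrt(0.678426) = 0.8237 for both roots.
Moduli of all roots: 0.8237, 0.8237.
All moduli strictly greater than 1? No.
Verdict: Not invertible.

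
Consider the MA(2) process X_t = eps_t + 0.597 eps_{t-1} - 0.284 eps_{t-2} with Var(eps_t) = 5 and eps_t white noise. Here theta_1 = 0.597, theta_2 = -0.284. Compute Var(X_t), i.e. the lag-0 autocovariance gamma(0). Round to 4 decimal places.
\gamma(0) = 7.1853

For an MA(q) process X_t = eps_t + sum_i theta_i eps_{t-i} with
Var(eps_t) = sigma^2, the variance is
  gamma(0) = sigma^2 * (1 + sum_i theta_i^2).
  sum_i theta_i^2 = (0.597)^2 + (-0.284)^2 = 0.356409 + 0.080656 = 0.437065.
  gamma(0) = 5 * (1 + 0.437065) = 5 * 1.437065 = 7.185325, which rounds to 7.1853.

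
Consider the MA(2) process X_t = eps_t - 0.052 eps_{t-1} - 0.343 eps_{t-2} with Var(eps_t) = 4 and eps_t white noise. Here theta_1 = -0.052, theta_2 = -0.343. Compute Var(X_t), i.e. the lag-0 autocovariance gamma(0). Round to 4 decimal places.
\gamma(0) = 4.4814

For an MA(q) process X_t = eps_t + sum_i theta_i eps_{t-i} with
Var(eps_t) = sigma^2, the variance is
  gamma(0) = sigma^2 * (1 + sum_i theta_i^2).
  sum_i theta_i^2 = (-0.052)^2 + (-0.343)^2 = 0.002704 + 0.117649 = 0.120353.
  gamma(0) = 4 * (1 + 0.120353) = 4 * 1.120353 = 4.481412, which rounds to 4.4814.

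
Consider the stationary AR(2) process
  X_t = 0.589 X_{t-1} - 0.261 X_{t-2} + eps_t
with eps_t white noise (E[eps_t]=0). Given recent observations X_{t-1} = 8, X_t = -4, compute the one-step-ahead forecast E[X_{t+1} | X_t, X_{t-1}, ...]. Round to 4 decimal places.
E[X_{t+1} \mid \mathcal F_t] = -4.4440

For an AR(p) model X_t = c + sum_i phi_i X_{t-i} + eps_t, the
one-step-ahead conditional mean is
  E[X_{t+1} | X_t, ...] = c + sum_i phi_i X_{t+1-i}.
Substitute known values:
  E[X_{t+1} | ...] = (0.589) * (-4) + (-0.261) * (8)
                   = -4.4440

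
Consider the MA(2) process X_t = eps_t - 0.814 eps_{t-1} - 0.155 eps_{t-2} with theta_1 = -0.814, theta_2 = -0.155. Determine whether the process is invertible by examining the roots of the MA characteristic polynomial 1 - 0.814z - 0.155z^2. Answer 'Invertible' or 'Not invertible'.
\text{Invertible}

The MA(q) characteristic polynomial is P(z) = 1 - 0.814z - 0.155z^2.
Invertibility requires all roots to lie outside the unit circle, i.e. |z| > 1 for every root.
Set 1 + (-0.814) z + (-0.155) z^2 = 0, i.e. a z^2 + b z + c = 0 with a = -0.155, b = -0.814, c = 1.
Discriminant D = b^2 - 4ac = (-0.814)^2 - 4*(-0.155)*1 = 0.662596 - (-0.62) = 1.282596.
D >= 0, so the roots are real: z = (-b +/- sqrt(D)) / (2a) = (0.814 +/- 1.132518) / (-0.31).
  z_1 = (0.814 + 1.132518) / (-0.31) = -6.2791,   |z_1| = 6.2791.
  z_2 = (0.814 - 1.132518) / (-0.31) = 1.0275,   |z_2| = 1.0275.
Moduli of all roots: 6.2791, 1.0275.
All moduli strictly greater than 1? Yes.
Verdict: Invertible.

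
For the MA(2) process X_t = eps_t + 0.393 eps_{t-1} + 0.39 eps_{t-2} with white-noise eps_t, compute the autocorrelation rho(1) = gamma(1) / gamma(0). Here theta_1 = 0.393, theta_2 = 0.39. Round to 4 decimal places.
\rho(1) = 0.4181

For an MA(q) process with theta_0 = 1, the autocovariance is
  gamma(k) = sigma^2 * sum_{i=0..q-k} theta_i * theta_{i+k},
and rho(k) = gamma(k) / gamma(0). Sigma^2 cancels.
  numerator   = (1)*(0.393) + (0.393)*(0.39) = 0.54627.
  denominator = (1)^2 + (0.393)^2 + (0.39)^2 = 1.306549.
  rho(1) = 0.54627 / 1.306549 = 0.4181.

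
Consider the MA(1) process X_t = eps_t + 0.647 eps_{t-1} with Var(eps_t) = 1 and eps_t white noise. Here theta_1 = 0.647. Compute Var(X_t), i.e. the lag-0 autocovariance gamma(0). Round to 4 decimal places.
\gamma(0) = 1.4186

For an MA(q) process X_t = eps_t + sum_i theta_i eps_{t-i} with
Var(eps_t) = sigma^2, the variance is
  gamma(0) = sigma^2 * (1 + sum_i theta_i^2).
  sum_i theta_i^2 = (0.647)^2 = 0.418609.
  gamma(0) = 1 * (1 + 0.418609) = 1 * 1.418609 = 1.418609, which rounds to 1.4186.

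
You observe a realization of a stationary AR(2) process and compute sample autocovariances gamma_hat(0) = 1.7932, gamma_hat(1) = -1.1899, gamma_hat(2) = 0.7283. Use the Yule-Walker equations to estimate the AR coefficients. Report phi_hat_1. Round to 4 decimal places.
\hat\phi_{1} = -0.7041

The Yule-Walker equations for an AR(p) process read, in matrix form,
  Gamma_p phi = r_p,   with   (Gamma_p)_{ij} = gamma(|i - j|),
                       (r_p)_i = gamma(i),   i,j = 1..p.
Substitute the sample gammas (Toeplitz matrix and right-hand side of size 2):
  Gamma_p = [[1.7932, -1.1899], [-1.1899, 1.7932]]
  r_p     = [-1.1899, 0.7283]
Written out:
  1.7932 phi_1 - 1.1899 phi_2 = -1.1899
  -1.1899 phi_1 + 1.7932 phi_2 = 0.7283
Solve by Cramer's rule:
  det = gamma(0)^2 - gamma(1)^2 = (1.7932)^2 - (-1.1899)^2 = 3.21556624 - 1.41586201 = 1.79970423
  phi_hat_1 = [gamma(1) gamma(0) - gamma(1) gamma(2)] / det = [(-1.1899)(1.7932) - (-1.1899)(0.7283)] / 1.79970423 = -1.26712451 / 1.79970423 = -0.7041
  phi_hat_2 = [gamma(0) gamma(2) - gamma(1)^2] / det = [(1.7932)(0.7283) - (-1.1899)^2] / 1.79970423 = -0.10987445 / 1.79970423 = -0.0611
So phi_hat = [-0.7041, -0.0611].
Therefore phi_hat_1 = -0.7041.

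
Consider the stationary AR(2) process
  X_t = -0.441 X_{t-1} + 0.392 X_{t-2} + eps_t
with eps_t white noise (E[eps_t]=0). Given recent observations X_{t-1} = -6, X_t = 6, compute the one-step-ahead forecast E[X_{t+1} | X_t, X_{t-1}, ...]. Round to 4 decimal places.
E[X_{t+1} \mid \mathcal F_t] = -4.9980

For an AR(p) model X_t = c + sum_i phi_i X_{t-i} + eps_t, the
one-step-ahead conditional mean is
  E[X_{t+1} | X_t, ...] = c + sum_i phi_i X_{t+1-i}.
Substitute known values:
  E[X_{t+1} | ...] = (-0.441) * (6) + (0.392) * (-6)
                   = -4.9980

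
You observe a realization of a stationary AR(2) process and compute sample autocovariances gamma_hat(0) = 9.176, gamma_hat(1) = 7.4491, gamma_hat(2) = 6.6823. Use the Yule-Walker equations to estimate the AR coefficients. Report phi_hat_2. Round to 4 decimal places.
\hat\phi_{2} = 0.2030

The Yule-Walker equations for an AR(p) process read, in matrix form,
  Gamma_p phi = r_p,   with   (Gamma_p)_{ij} = gamma(|i - j|),
                       (r_p)_i = gamma(i),   i,j = 1..p.
Substitute the sample gammas (Toeplitz matrix and right-hand side of size 2):
  Gamma_p = [[9.176, 7.4491], [7.4491, 9.176]]
  r_p     = [7.4491, 6.6823]
Written out:
  9.176 phi_1 + 7.4491 phi_2 = 7.4491
  7.4491 phi_1 + 9.176 phi_2 = 6.6823
Solve by Cramer's rule:
  det = gamma(0)^2 - gamma(1)^2 = (9.176)^2 - (7.4491)^2 = 84.198976 - 55.48909081 = 28.70988519
  phi_hat_1 = [gamma(1) gamma(0) - gamma(1) gamma(2)] / det = [(7.4491)(9.176) - (7.4491)(6.6823)] / 28.70988519 = 18.57582067 / 28.70988519 = 0.647
  phi_hat_2 = [gamma(0) gamma(2) - gamma(1)^2] / det = [(9.176)(6.6823) - (7.4491)^2] / 28.70988519 = 5.82769399 / 28.70988519 = 0.203
So phi_hat = [0.6470, 0.2030].
Therefore phi_hat_2 = 0.2030.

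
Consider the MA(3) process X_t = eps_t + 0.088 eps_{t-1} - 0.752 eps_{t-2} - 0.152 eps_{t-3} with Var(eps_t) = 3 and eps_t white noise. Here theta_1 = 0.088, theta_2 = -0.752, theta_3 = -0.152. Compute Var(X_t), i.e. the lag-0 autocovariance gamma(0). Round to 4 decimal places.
\gamma(0) = 4.7891

For an MA(q) process X_t = eps_t + sum_i theta_i eps_{t-i} with
Var(eps_t) = sigma^2, the variance is
  gamma(0) = sigma^2 * (1 + sum_i theta_i^2).
  sum_i theta_i^2 = (0.088)^2 + (-0.752)^2 + (-0.152)^2 = 0.007744 + 0.565504 + 0.023104 = 0.596352.
  gamma(0) = 3 * (1 + 0.596352) = 3 * 1.596352 = 4.789056, which rounds to 4.7891.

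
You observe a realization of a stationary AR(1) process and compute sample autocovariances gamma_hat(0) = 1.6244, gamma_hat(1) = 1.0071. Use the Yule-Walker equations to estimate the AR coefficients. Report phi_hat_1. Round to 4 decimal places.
\hat\phi_{1} = 0.6200

The Yule-Walker equations for an AR(p) process read, in matrix form,
  Gamma_p phi = r_p,   with   (Gamma_p)_{ij} = gamma(|i - j|),
                       (r_p)_i = gamma(i),   i,j = 1..p.
Substitute the sample gammas (Toeplitz matrix and right-hand side of size 1):
  Gamma_p = [[1.6244]]
  r_p     = [1.0071]
With p = 1 this is the single equation gamma(0) phi_1 = gamma(1):
  phi_hat_1 = gamma(1) / gamma(0) = 1.0071 / 1.6244 = 0.6200.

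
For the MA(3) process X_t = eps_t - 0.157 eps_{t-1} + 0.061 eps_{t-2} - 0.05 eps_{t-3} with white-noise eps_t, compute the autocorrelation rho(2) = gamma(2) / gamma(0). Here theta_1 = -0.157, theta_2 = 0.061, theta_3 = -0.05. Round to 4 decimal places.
\rho(2) = 0.0668

For an MA(q) process with theta_0 = 1, the autocovariance is
  gamma(k) = sigma^2 * sum_{i=0..q-k} theta_i * theta_{i+k},
and rho(k) = gamma(k) / gamma(0). Sigma^2 cancels.
  numerator   = (1)*(0.061) + (-0.157)*(-0.05) = 0.06885.
  denominator = (1)^2 + (-0.157)^2 + (0.061)^2 + (-0.05)^2 = 1.03087.
  rho(2) = 0.06885 / 1.03087 = 0.0668.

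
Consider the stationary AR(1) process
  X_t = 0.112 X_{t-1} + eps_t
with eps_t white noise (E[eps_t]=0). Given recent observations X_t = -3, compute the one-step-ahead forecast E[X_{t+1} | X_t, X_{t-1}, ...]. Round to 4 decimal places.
E[X_{t+1} \mid \mathcal F_t] = -0.3360

For an AR(p) model X_t = c + sum_i phi_i X_{t-i} + eps_t, the
one-step-ahead conditional mean is
  E[X_{t+1} | X_t, ...] = c + sum_i phi_i X_{t+1-i}.
Substitute known values:
  E[X_{t+1} | ...] = (0.112) * (-3)
                   = -0.3360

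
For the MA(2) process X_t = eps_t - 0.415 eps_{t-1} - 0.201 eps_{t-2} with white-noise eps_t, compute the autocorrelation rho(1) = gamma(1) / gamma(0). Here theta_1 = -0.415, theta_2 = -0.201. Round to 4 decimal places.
\rho(1) = -0.2734

For an MA(q) process with theta_0 = 1, the autocovariance is
  gamma(k) = sigma^2 * sum_{i=0..q-k} theta_i * theta_{i+k},
and rho(k) = gamma(k) / gamma(0). Sigma^2 cancels.
  numerator   = (1)*(-0.415) + (-0.415)*(-0.201) = -0.331585.
  denominator = (1)^2 + (-0.415)^2 + (-0.201)^2 = 1.212626.
  rho(1) = -0.331585 / 1.212626 = -0.2734.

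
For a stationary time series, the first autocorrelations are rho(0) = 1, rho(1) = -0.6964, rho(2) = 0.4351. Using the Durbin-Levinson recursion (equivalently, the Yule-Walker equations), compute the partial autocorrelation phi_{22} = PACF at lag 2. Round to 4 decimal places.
\phi_{22} = -0.0968

The PACF at lag k is phi_{kk}, the last component of the solution
to the Yule-Walker system G_k phi = r_k where
  (G_k)_{ij} = rho(|i - j|), (r_k)_i = rho(i), i,j = 1..k.
Equivalently, Durbin-Levinson gives phi_{kk} iteratively:
  phi_{11} = rho(1)
  phi_{kk} = [rho(k) - sum_{j=1..k-1} phi_{k-1,j} rho(k-j)]
            / [1 - sum_{j=1..k-1} phi_{k-1,j} rho(j)],
  phi_{k,j} = phi_{k-1,j} - phi_{kk} phi_{k-1,k-j},  j = 1..k-1.
Step k = 1:
  phi_11 = rho(1) = -0.6964.
Step k = 2:
  phi_22 = [rho(2) - phi_11 rho(1)] / [1 - phi_11 rho(1)] = [0.4351 - (-0.6964)(-0.6964)] / [1 - (-0.6964)(-0.6964)]
         = -0.04987296 / 0.51502704 = -0.0968.
Therefore phi_{22} = -0.0968.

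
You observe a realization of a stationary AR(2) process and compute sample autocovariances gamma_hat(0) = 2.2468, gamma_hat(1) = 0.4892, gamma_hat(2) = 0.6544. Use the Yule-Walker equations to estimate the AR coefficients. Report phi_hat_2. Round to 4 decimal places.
\hat\phi_{2} = 0.2560

The Yule-Walker equations for an AR(p) process read, in matrix form,
  Gamma_p phi = r_p,   with   (Gamma_p)_{ij} = gamma(|i - j|),
                       (r_p)_i = gamma(i),   i,j = 1..p.
Substitute the sample gammas (Toeplitz matrix and right-hand side of size 2):
  Gamma_p = [[2.2468, 0.4892], [0.4892, 2.2468]]
  r_p     = [0.4892, 0.6544]
Written out:
  2.2468 phi_1 + 0.4892 phi_2 = 0.4892
  0.4892 phi_1 + 2.2468 phi_2 = 0.6544
Solve by Cramer's rule:
  det = gamma(0)^2 - gamma(1)^2 = (2.2468)^2 - (0.4892)^2 = 5.04811024 - 0.23931664 = 4.8087936
  phi_hat_1 = [gamma(1) gamma(0) - gamma(1) gamma(2)] / det = [(0.4892)(2.2468) - (0.4892)(0.6544)] / 4.8087936 = 0.77900208 / 4.8087936 = 0.162
  phi_hat_2 = [gamma(0) gamma(2) - gamma(1)^2] / det = [(2.2468)(0.6544) - (0.4892)^2] / 4.8087936 = 1.23098928 / 4.8087936 = 0.256
So phi_hat = [0.1620, 0.2560].
Therefore phi_hat_2 = 0.2560.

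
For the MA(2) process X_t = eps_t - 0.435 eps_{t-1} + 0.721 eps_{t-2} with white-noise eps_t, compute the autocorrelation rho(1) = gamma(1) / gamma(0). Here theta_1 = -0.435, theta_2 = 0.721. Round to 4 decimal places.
\rho(1) = -0.4380

For an MA(q) process with theta_0 = 1, the autocovariance is
  gamma(k) = sigma^2 * sum_{i=0..q-k} theta_i * theta_{i+k},
and rho(k) = gamma(k) / gamma(0). Sigma^2 cancels.
  numerator   = (1)*(-0.435) + (-0.435)*(0.721) = -0.748635.
  denominator = (1)^2 + (-0.435)^2 + (0.721)^2 = 1.709066.
  rho(1) = -0.748635 / 1.709066 = -0.4380.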